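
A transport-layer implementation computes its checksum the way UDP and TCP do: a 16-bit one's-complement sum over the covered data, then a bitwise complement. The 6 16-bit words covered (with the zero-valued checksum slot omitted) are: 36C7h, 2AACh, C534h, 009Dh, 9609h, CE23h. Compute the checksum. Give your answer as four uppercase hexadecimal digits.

748D

One's-complement addition (fold any carry out of bit 15 back into bit 0):
  0x36C7 + 0x2AAC = 0x06173
  0x6173 + 0xC534 = 0x126A7 → wrap carry → 0x26A8
  0x26A8 + 0x009D = 0x02745
  0x2745 + 0x9609 = 0x0BD4E
  0xBD4E + 0xCE23 = 0x18B71 → wrap carry → 0x8B72
One's-complement sum = 0x8B72.
Checksum = ~0x8B72 & 0xFFFF = 0x748D.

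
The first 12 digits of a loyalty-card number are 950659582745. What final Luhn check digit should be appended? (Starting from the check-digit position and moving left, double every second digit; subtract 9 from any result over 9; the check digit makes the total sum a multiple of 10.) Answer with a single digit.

Partial digits right→left: 5 4 7 2 8 5 9 5 6 0 5 9
Double every second digit counting from the check-digit position (so the 1st, 3rd, 5th, ... of the partial from the right).
  doubled (with −9 where >9): 1 5 7 9 3 1 → sum 26
  kept as-is: 4 2 5 5 0 9 → sum 25
Total = 26 + 25 = 51.
Check digit = (10 − (51 mod 10)) mod 10 = 9.

9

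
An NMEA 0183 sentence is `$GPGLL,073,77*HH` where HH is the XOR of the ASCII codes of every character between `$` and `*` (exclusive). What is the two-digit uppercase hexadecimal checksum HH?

XOR the ASCII codes of the payload characters:
  'G' = 0x47 → acc = 0x47
  'P' = 0x50 → acc = 0x17
  'G' = 0x47 → acc = 0x50
  'L' = 0x4C → acc = 0x1C
  'L' = 0x4C → acc = 0x50
  ',' = 0x2C → acc = 0x7C
  '0' = 0x30 → acc = 0x4C
  '7' = 0x37 → acc = 0x7B
  '3' = 0x33 → acc = 0x48
  ',' = 0x2C → acc = 0x64
  '7' = 0x37 → acc = 0x53
  '7' = 0x37 → acc = 0x64
Checksum = 0x64.

64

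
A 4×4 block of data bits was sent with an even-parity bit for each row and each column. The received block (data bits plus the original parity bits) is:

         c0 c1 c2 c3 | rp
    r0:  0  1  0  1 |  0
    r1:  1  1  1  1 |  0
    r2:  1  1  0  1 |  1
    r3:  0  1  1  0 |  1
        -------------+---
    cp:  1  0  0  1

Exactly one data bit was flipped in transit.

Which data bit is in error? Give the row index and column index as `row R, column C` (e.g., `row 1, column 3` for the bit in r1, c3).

Recompute each row's even parity and compare to rp:
  r0: data parity 0, sent rp 0 → ok
  r1: data parity 0, sent rp 0 → ok
  r2: data parity 1, sent rp 1 → ok
  r3: data parity 0, sent rp 1 → mismatch
Recompute each column's even parity and compare to cp:
  c0: data parity 0, sent cp 1 → mismatch
  c1: data parity 0, sent cp 0 → ok
  c2: data parity 0, sent cp 0 → ok
  c3: data parity 1, sent cp 1 → ok
Exactly one row (r3) and one column (c0) fail → the flipped bit is at their intersection.

row 3, column 0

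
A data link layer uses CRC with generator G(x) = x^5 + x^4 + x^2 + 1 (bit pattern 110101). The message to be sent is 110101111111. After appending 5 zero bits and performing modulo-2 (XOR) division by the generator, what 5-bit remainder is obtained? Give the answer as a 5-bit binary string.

01001

Append 5 zeros: 11010111111100000. Divide by 110101 (XOR where the leading bit is 1):
  pos 0: 110101 XOR 110101 = 000000
  pos 6: 111111 XOR 110101 = 001010
  pos 8: 101000 XOR 110101 = 011101
  pos 9: 111010 XOR 110101 = 001111
  pos 11: 111100 XOR 110101 = 001001
Remainder (last 5 bits) = 01001. This is the CRC / FCS.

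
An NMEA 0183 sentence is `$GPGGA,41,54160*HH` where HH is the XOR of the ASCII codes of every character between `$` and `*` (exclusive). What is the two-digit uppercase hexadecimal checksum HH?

65

XOR the ASCII codes of the payload characters:
  'G' = 0x47 → acc = 0x47
  'P' = 0x50 → acc = 0x17
  'G' = 0x47 → acc = 0x50
  'G' = 0x47 → acc = 0x17
  'A' = 0x41 → acc = 0x56
  ',' = 0x2C → acc = 0x7A
  '4' = 0x34 → acc = 0x4E
  '1' = 0x31 → acc = 0x7F
  ',' = 0x2C → acc = 0x53
  '5' = 0x35 → acc = 0x66
  '4' = 0x34 → acc = 0x52
  '1' = 0x31 → acc = 0x63
  '6' = 0x36 → acc = 0x55
  '0' = 0x30 → acc = 0x65
Checksum = 0x65.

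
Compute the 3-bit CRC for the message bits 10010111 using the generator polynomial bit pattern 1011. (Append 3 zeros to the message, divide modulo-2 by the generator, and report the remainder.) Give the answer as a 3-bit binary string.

Append 3 zeros: 10010111000. Divide by 1011 (XOR where the leading bit is 1):
  pos 0: 1001 XOR 1011 = 0010
  pos 2: 1001 XOR 1011 = 0010
  pos 4: 1011 XOR 1011 = 0000
Remainder (last 3 bits) = 000. This is the CRC / FCS.

000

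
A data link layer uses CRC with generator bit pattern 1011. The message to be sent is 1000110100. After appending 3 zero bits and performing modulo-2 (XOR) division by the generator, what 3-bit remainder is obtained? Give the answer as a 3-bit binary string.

Append 3 zeros: 1000110100000. Divide by 1011 (XOR where the leading bit is 1):
  pos 0: 1000 XOR 1011 = 0011
  pos 2: 1111 XOR 1011 = 0100
  pos 3: 1000 XOR 1011 = 0011
  pos 5: 1110 XOR 1011 = 0101
  pos 6: 1010 XOR 1011 = 0001
  pos 9: 1000 XOR 1011 = 0011
Remainder (last 3 bits) = 011. This is the CRC / FCS.

011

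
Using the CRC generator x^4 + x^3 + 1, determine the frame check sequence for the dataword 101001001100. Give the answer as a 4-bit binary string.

Append 4 zeros: 1010010011000000. Divide by 11001 (XOR where the leading bit is 1):
  pos 0: 10100 XOR 11001 = 01101
  pos 1: 11011 XOR 11001 = 00010
  pos 4: 10001 XOR 11001 = 01000
  pos 5: 10001 XOR 11001 = 01000
  pos 6: 10000 XOR 11001 = 01001
  pos 7: 10010 XOR 11001 = 01011
  pos 8: 10110 XOR 11001 = 01111
  pos 9: 11110 XOR 11001 = 00111
  pos 11: 11100 XOR 11001 = 00101
Remainder (last 4 bits) = 0101. This is the CRC / FCS.

0101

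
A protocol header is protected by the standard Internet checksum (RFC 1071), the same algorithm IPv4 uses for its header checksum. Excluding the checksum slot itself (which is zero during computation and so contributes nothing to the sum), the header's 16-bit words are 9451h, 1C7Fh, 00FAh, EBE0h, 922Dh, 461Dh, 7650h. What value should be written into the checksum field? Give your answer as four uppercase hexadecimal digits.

One's-complement addition (fold any carry out of bit 15 back into bit 0):
  0x9451 + 0x1C7F = 0x0B0D0
  0xB0D0 + 0x00FA = 0x0B1CA
  0xB1CA + 0xEBE0 = 0x19DAA → wrap carry → 0x9DAB
  0x9DAB + 0x922D = 0x12FD8 → wrap carry → 0x2FD9
  0x2FD9 + 0x461D = 0x075F6
  0x75F6 + 0x7650 = 0x0EC46
One's-complement sum = 0xEC46.
Checksum = ~0xEC46 & 0xFFFF = 0x13B9.

13B9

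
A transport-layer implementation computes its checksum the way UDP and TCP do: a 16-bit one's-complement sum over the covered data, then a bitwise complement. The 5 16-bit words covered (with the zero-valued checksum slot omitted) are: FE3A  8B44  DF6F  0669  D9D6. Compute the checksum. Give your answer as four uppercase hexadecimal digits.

One's-complement addition (fold any carry out of bit 15 back into bit 0):
  0xFE3A + 0x8B44 = 0x1897E → wrap carry → 0x897F
  0x897F + 0xDF6F = 0x168EE → wrap carry → 0x68EF
  0x68EF + 0x0669 = 0x06F58
  0x6F58 + 0xD9D6 = 0x1492E → wrap carry → 0x492F
One's-complement sum = 0x492F.
Checksum = ~0x492F & 0xFFFF = 0xB6D0.

B6D0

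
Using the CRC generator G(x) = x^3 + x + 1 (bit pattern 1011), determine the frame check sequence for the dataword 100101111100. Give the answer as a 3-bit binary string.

010

Append 3 zeros: 100101111100000. Divide by 1011 (XOR where the leading bit is 1):
  pos 0: 1001 XOR 1011 = 0010
  pos 2: 1001 XOR 1011 = 0010
  pos 4: 1011 XOR 1011 = 0000
  pos 8: 1100 XOR 1011 = 0111
  pos 9: 1110 XOR 1011 = 0101
  pos 10: 1010 XOR 1011 = 0001
Remainder (last 3 bits) = 010. This is the CRC / FCS.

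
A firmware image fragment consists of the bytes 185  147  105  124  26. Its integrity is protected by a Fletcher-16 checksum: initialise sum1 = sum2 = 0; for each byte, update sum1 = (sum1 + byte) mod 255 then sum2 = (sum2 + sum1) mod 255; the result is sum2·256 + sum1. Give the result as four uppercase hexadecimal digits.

Running sums (mod 255):
  after byte 0 (185): sum1=185, sum2=185
  after byte 1 (147): sum1=77, sum2=7
  after byte 2 (105): sum1=182, sum2=189
  after byte 3 (124): sum1=51, sum2=240
  after byte 4 (26): sum1=77, sum2=62
Checksum = sum2·256 + sum1 = 62·256 + 77 = 15949 = 0x3E4D.

3E4D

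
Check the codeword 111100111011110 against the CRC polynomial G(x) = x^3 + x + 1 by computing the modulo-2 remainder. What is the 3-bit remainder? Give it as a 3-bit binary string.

Modulo-2 division of 111100111011110 by 1011:
  pos 0: 1111 XOR 1011 = 0100
  pos 1: 1000 XOR 1011 = 0011
  pos 3: 1101 XOR 1011 = 0110
  pos 4: 1101 XOR 1011 = 0110
  pos 5: 1101 XOR 1011 = 0110
  pos 6: 1100 XOR 1011 = 0111
  pos 7: 1111 XOR 1011 = 0100
  pos 8: 1001 XOR 1011 = 0010
  pos 10: 1011 XOR 1011 = 0000
Remainder = 000 (zero — the frame passes the CRC check).

000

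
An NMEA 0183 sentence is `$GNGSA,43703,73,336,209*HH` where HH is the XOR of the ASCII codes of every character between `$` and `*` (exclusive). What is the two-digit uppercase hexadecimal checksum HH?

66

XOR the ASCII codes of the payload characters:
  'G' = 0x47 → acc = 0x47
  'N' = 0x4E → acc = 0x09
  'G' = 0x47 → acc = 0x4E
  'S' = 0x53 → acc = 0x1D
  'A' = 0x41 → acc = 0x5C
  ',' = 0x2C → acc = 0x70
  '4' = 0x34 → acc = 0x44
  '3' = 0x33 → acc = 0x77
  '7' = 0x37 → acc = 0x40
  '0' = 0x30 → acc = 0x70
  '3' = 0x33 → acc = 0x43
  ',' = 0x2C → acc = 0x6F
  '7' = 0x37 → acc = 0x58
  '3' = 0x33 → acc = 0x6B
  ',' = 0x2C → acc = 0x47
  '3' = 0x33 → acc = 0x74
  '3' = 0x33 → acc = 0x47
  '6' = 0x36 → acc = 0x71
  ',' = 0x2C → acc = 0x5D
  '2' = 0x32 → acc = 0x6F
  '0' = 0x30 → acc = 0x5F
  '9' = 0x39 → acc = 0x66
Checksum = 0x66.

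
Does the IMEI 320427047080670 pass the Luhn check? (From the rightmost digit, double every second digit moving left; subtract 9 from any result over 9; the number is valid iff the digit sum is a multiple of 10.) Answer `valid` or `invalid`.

From the right, keep odd positions and double even positions (subtract 9 from any doubled value over 9):
  doubled (positions 2,4,...): 5 0 0 8 5 8 4 → sum 30
  kept (positions 1,3,...): 0 6 8 7 0 2 0 3 → sum 26
Total = 56.
56 mod 10 = 6, so the number is invalid.

invalid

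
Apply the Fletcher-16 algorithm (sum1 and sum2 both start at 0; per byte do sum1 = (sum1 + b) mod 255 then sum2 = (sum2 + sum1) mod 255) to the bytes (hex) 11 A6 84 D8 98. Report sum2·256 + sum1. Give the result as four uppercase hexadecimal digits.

Running sums (mod 255):
  after byte 0 (11): sum1=17, sum2=17
  after byte 1 (A6): sum1=183, sum2=200
  after byte 2 (84): sum1=60, sum2=5
  after byte 3 (D8): sum1=21, sum2=26
  after byte 4 (98): sum1=173, sum2=199
Checksum = sum2·256 + sum1 = 199·256 + 173 = 51117 = 0xC7AD.

C7AD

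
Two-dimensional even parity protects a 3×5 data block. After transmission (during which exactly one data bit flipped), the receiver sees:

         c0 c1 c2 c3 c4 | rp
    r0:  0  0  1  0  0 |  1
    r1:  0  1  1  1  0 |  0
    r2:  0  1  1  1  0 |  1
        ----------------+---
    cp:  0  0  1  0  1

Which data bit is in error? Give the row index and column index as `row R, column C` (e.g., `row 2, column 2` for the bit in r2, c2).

row 1, column 4

Recompute each row's even parity and compare to rp:
  r0: data parity 1, sent rp 1 → ok
  r1: data parity 1, sent rp 0 → mismatch
  r2: data parity 1, sent rp 1 → ok
Recompute each column's even parity and compare to cp:
  c0: data parity 0, sent cp 0 → ok
  c1: data parity 0, sent cp 0 → ok
  c2: data parity 1, sent cp 1 → ok
  c3: data parity 0, sent cp 0 → ok
  c4: data parity 0, sent cp 1 → mismatch
Exactly one row (r1) and one column (c4) fail → the flipped bit is at their intersection.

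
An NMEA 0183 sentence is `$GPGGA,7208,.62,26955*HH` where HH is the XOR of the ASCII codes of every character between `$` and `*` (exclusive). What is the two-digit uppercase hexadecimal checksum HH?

60

XOR the ASCII codes of the payload characters:
  'G' = 0x47 → acc = 0x47
  'P' = 0x50 → acc = 0x17
  'G' = 0x47 → acc = 0x50
  'G' = 0x47 → acc = 0x17
  'A' = 0x41 → acc = 0x56
  ',' = 0x2C → acc = 0x7A
  '7' = 0x37 → acc = 0x4D
  '2' = 0x32 → acc = 0x7F
  '0' = 0x30 → acc = 0x4F
  '8' = 0x38 → acc = 0x77
  ',' = 0x2C → acc = 0x5B
  '.' = 0x2E → acc = 0x75
  '6' = 0x36 → acc = 0x43
  '2' = 0x32 → acc = 0x71
  ',' = 0x2C → acc = 0x5D
  '2' = 0x32 → acc = 0x6F
  '6' = 0x36 → acc = 0x59
  '9' = 0x39 → acc = 0x60
  '5' = 0x35 → acc = 0x55
  '5' = 0x35 → acc = 0x60
Checksum = 0x60.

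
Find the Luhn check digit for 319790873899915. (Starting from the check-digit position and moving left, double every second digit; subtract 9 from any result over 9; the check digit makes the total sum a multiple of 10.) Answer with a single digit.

1

Partial digits right→left: 5 1 9 9 9 8 3 7 8 0 9 7 9 1 3
Double every second digit counting from the check-digit position (so the 1st, 3rd, 5th, ... of the partial from the right).
  doubled (with −9 where >9): 1 9 9 6 7 9 9 6 → sum 56
  kept as-is: 1 9 8 7 0 7 1 → sum 33
Total = 56 + 33 = 89.
Check digit = (10 − (89 mod 10)) mod 10 = 1.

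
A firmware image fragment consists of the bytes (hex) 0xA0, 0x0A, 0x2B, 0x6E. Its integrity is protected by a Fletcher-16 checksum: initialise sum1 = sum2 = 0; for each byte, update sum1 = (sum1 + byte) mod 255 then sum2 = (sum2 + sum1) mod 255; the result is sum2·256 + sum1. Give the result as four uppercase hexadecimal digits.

6544

Running sums (mod 255):
  after byte 0 (0xA0): sum1=160, sum2=160
  after byte 1 (0x0A): sum1=170, sum2=75
  after byte 2 (0x2B): sum1=213, sum2=33
  after byte 3 (0x6E): sum1=68, sum2=101
Checksum = sum2·256 + sum1 = 101·256 + 68 = 25924 = 0x6544.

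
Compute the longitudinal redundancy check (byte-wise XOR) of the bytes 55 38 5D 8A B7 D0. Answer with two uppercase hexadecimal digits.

XOR the bytes together:
  start with 0x55
  0x55 ⊕ 0x38 = 0x6D
  0x6D ⊕ 0x5D = 0x30
  0x30 ⊕ 0x8A = 0xBA
  0xBA ⊕ 0xB7 = 0x0D
  0x0D ⊕ 0xD0 = 0xDD

DD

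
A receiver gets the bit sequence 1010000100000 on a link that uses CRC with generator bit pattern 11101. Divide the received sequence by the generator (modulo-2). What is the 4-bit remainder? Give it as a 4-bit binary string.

1000

Modulo-2 division of 1010000100000 by 11101:
  pos 0: 10100 XOR 11101 = 01001
  pos 1: 10010 XOR 11101 = 01111
  pos 2: 11110 XOR 11101 = 00011
  pos 5: 11100 XOR 11101 = 00001
Remainder = 1000 (nonzero — an error is detected).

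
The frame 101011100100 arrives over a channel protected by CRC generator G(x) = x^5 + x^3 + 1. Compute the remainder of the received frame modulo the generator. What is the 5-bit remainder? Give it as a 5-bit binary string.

Modulo-2 division of 101011100100 by 101001:
  pos 0: 101011 XOR 101001 = 000010
  pos 4: 101001 XOR 101001 = 000000
Remainder = 00000 (zero — the frame passes the CRC check).

00000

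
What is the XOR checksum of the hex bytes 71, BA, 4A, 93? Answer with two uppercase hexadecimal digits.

12

XOR the bytes together:
  start with 0x71
  0x71 ⊕ 0xBA = 0xCB
  0xCB ⊕ 0x4A = 0x81
  0x81 ⊕ 0x93 = 0x12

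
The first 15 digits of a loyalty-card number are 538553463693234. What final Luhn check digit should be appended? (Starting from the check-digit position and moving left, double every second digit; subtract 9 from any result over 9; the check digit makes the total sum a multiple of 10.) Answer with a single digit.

Partial digits right→left: 4 3 2 3 9 6 3 6 4 3 5 5 8 3 5
Double every second digit counting from the check-digit position (so the 1st, 3rd, 5th, ... of the partial from the right).
  doubled (with −9 where >9): 8 4 9 6 8 1 7 1 → sum 44
  kept as-is: 3 3 6 6 3 5 3 → sum 29
Total = 44 + 29 = 73.
Check digit = (10 − (73 mod 10)) mod 10 = 7.

7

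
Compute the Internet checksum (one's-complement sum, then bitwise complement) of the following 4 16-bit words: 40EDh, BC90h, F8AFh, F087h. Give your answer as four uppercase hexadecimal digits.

194A

One's-complement addition (fold any carry out of bit 15 back into bit 0):
  0x40ED + 0xBC90 = 0x0FD7D
  0xFD7D + 0xF8AF = 0x1F62C → wrap carry → 0xF62D
  0xF62D + 0xF087 = 0x1E6B4 → wrap carry → 0xE6B5
One's-complement sum = 0xE6B5.
Checksum = ~0xE6B5 & 0xFFFF = 0x194A.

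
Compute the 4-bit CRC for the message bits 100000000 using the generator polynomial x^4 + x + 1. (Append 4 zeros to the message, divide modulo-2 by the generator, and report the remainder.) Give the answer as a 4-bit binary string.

1111

Append 4 zeros: 1000000000000. Divide by 10011 (XOR where the leading bit is 1):
  pos 0: 10000 XOR 10011 = 00011
  pos 3: 11000 XOR 10011 = 01011
  pos 4: 10110 XOR 10011 = 00101
  pos 6: 10100 XOR 10011 = 00111
  pos 8: 11100 XOR 10011 = 01111
Remainder (last 4 bits) = 1111. This is the CRC / FCS.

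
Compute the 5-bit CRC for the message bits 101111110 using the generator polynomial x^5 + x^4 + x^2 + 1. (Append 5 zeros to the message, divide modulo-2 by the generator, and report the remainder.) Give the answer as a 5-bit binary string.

11111

Append 5 zeros: 10111111000000. Divide by 110101 (XOR where the leading bit is 1):
  pos 0: 101111 XOR 110101 = 011010
  pos 1: 110101 XOR 110101 = 000000
  pos 7: 100000 XOR 110101 = 010101
  pos 8: 101010 XOR 110101 = 011111
Remainder (last 5 bits) = 11111. This is the CRC / FCS.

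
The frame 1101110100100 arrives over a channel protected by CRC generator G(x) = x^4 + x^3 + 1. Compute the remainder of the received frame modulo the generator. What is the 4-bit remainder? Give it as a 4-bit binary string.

Modulo-2 division of 1101110100100 by 11001:
  pos 0: 11011 XOR 11001 = 00010
  pos 3: 10101 XOR 11001 = 01100
  pos 4: 11000 XOR 11001 = 00001
  pos 8: 10100 XOR 11001 = 01101
Remainder = 1101 (nonzero — an error is detected).

1101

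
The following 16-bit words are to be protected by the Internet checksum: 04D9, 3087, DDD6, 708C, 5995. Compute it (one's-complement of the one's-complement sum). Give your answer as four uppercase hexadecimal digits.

22A7

One's-complement addition (fold any carry out of bit 15 back into bit 0):
  0x04D9 + 0x3087 = 0x03560
  0x3560 + 0xDDD6 = 0x11336 → wrap carry → 0x1337
  0x1337 + 0x708C = 0x083C3
  0x83C3 + 0x5995 = 0x0DD58
One's-complement sum = 0xDD58.
Checksum = ~0xDD58 & 0xFFFF = 0x22A7.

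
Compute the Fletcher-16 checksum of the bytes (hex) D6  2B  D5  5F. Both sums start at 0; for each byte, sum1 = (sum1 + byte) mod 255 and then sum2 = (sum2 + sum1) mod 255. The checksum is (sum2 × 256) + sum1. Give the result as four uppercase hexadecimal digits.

Running sums (mod 255):
  after byte 0 (D6): sum1=214, sum2=214
  after byte 1 (2B): sum1=2, sum2=216
  after byte 2 (D5): sum1=215, sum2=176
  after byte 3 (5F): sum1=55, sum2=231
Checksum = sum2·256 + sum1 = 231·256 + 55 = 59191 = 0xE737.

E737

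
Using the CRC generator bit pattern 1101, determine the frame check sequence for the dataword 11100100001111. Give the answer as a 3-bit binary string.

111

Append 3 zeros: 11100100001111000. Divide by 1101 (XOR where the leading bit is 1):
  pos 0: 1110 XOR 1101 = 0011
  pos 2: 1101 XOR 1101 = 0000
  pos 10: 1111 XOR 1101 = 0010
  pos 12: 1000 XOR 1101 = 0101
  pos 13: 1010 XOR 1101 = 0111
Remainder (last 3 bits) = 111. This is the CRC / FCS.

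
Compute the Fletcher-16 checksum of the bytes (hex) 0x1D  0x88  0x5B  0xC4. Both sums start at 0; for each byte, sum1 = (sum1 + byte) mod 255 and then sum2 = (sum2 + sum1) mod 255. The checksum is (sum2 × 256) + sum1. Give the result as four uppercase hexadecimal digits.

Running sums (mod 255):
  after byte 0 (0x1D): sum1=29, sum2=29
  after byte 1 (0x88): sum1=165, sum2=194
  after byte 2 (0x5B): sum1=1, sum2=195
  after byte 3 (0xC4): sum1=197, sum2=137
Checksum = sum2·256 + sum1 = 137·256 + 197 = 35269 = 0x89C5.

89C5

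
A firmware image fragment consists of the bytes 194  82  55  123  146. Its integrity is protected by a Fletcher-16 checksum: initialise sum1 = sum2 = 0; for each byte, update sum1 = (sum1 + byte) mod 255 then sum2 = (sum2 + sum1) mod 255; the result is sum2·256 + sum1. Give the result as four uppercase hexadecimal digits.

465A

Running sums (mod 255):
  after byte 0 (194): sum1=194, sum2=194
  after byte 1 (82): sum1=21, sum2=215
  after byte 2 (55): sum1=76, sum2=36
  after byte 3 (123): sum1=199, sum2=235
  after byte 4 (146): sum1=90, sum2=70
Checksum = sum2·256 + sum1 = 70·256 + 90 = 18010 = 0x465A.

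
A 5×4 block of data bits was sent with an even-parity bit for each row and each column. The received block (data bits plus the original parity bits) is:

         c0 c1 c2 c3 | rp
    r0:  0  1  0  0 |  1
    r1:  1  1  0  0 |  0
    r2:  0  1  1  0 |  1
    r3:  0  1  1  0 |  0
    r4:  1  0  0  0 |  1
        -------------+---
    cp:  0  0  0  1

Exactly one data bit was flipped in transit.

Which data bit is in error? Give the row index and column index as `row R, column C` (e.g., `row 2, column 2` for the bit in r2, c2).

row 2, column 3

Recompute each row's even parity and compare to rp:
  r0: data parity 1, sent rp 1 → ok
  r1: data parity 0, sent rp 0 → ok
  r2: data parity 0, sent rp 1 → mismatch
  r3: data parity 0, sent rp 0 → ok
  r4: data parity 1, sent rp 1 → ok
Recompute each column's even parity and compare to cp:
  c0: data parity 0, sent cp 0 → ok
  c1: data parity 0, sent cp 0 → ok
  c2: data parity 0, sent cp 0 → ok
  c3: data parity 0, sent cp 1 → mismatch
Exactly one row (r2) and one column (c3) fail → the flipped bit is at their intersection.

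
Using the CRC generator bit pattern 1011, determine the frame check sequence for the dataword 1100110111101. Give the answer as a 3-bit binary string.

Append 3 zeros: 1100110111101000. Divide by 1011 (XOR where the leading bit is 1):
  pos 0: 1100 XOR 1011 = 0111
  pos 1: 1111 XOR 1011 = 0100
  pos 2: 1001 XOR 1011 = 0010
  pos 4: 1001 XOR 1011 = 0010
  pos 6: 1011 XOR 1011 = 0000
  pos 10: 1010 XOR 1011 = 0001
Remainder (last 3 bits) = 100. This is the CRC / FCS.

100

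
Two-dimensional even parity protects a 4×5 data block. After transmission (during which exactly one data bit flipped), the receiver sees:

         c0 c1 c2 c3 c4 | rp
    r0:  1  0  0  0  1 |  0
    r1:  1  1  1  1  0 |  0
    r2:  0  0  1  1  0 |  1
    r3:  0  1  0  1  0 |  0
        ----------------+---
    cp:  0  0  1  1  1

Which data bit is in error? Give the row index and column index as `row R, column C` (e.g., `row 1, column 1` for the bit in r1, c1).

Recompute each row's even parity and compare to rp:
  r0: data parity 0, sent rp 0 → ok
  r1: data parity 0, sent rp 0 → ok
  r2: data parity 0, sent rp 1 → mismatch
  r3: data parity 0, sent rp 0 → ok
Recompute each column's even parity and compare to cp:
  c0: data parity 0, sent cp 0 → ok
  c1: data parity 0, sent cp 0 → ok
  c2: data parity 0, sent cp 1 → mismatch
  c3: data parity 1, sent cp 1 → ok
  c4: data parity 1, sent cp 1 → ok
Exactly one row (r2) and one column (c2) fail → the flipped bit is at their intersection.

row 2, column 2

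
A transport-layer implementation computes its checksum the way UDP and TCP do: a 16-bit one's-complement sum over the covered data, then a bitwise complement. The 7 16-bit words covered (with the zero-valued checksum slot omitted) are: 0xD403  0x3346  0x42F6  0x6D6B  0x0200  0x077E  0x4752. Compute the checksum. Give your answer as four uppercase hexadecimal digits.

One's-complement addition (fold any carry out of bit 15 back into bit 0):
  0xD403 + 0x3346 = 0x10749 → wrap carry → 0x074A
  0x074A + 0x42F6 = 0x04A40
  0x4A40 + 0x6D6B = 0x0B7AB
  0xB7AB + 0x0200 = 0x0B9AB
  0xB9AB + 0x077E = 0x0C129
  0xC129 + 0x4752 = 0x1087B → wrap carry → 0x087C
One's-complement sum = 0x087C.
Checksum = ~0x087C & 0xFFFF = 0xF783.

F783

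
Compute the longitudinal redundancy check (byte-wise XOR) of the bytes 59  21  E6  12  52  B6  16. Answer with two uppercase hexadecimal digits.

7E

XOR the bytes together:
  start with 0x59
  0x59 ⊕ 0x21 = 0x78
  0x78 ⊕ 0xE6 = 0x9E
  0x9E ⊕ 0x12 = 0x8C
  0x8C ⊕ 0x52 = 0xDE
  0xDE ⊕ 0xB6 = 0x68
  0x68 ⊕ 0x16 = 0x7E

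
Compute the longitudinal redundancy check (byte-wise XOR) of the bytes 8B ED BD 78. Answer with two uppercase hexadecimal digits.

A3

XOR the bytes together:
  start with 0x8B
  0x8B ⊕ 0xED = 0x66
  0x66 ⊕ 0xBD = 0xDB
  0xDB ⊕ 0x78 = 0xA3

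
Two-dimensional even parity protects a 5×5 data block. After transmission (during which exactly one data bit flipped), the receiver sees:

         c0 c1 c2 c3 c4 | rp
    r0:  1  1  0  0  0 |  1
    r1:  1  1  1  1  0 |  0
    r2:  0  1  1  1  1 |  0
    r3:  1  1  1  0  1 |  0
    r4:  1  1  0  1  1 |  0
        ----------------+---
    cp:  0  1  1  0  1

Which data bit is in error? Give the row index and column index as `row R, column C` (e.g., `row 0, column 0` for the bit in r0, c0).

row 0, column 3

Recompute each row's even parity and compare to rp:
  r0: data parity 0, sent rp 1 → mismatch
  r1: data parity 0, sent rp 0 → ok
  r2: data parity 0, sent rp 0 → ok
  r3: data parity 0, sent rp 0 → ok
  r4: data parity 0, sent rp 0 → ok
Recompute each column's even parity and compare to cp:
  c0: data parity 0, sent cp 0 → ok
  c1: data parity 1, sent cp 1 → ok
  c2: data parity 1, sent cp 1 → ok
  c3: data parity 1, sent cp 0 → mismatch
  c4: data parity 1, sent cp 1 → ok
Exactly one row (r0) and one column (c3) fail → the flipped bit is at their intersection.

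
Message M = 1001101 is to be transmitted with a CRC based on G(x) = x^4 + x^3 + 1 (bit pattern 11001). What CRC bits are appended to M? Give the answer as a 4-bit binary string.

Append 4 zeros: 10011010000. Divide by 11001 (XOR where the leading bit is 1):
  pos 0: 10011 XOR 11001 = 01010
  pos 1: 10100 XOR 11001 = 01101
  pos 2: 11011 XOR 11001 = 00010
  pos 5: 10000 XOR 11001 = 01001
  pos 6: 10010 XOR 11001 = 01011
Remainder (last 4 bits) = 1011. This is the CRC / FCS.

1011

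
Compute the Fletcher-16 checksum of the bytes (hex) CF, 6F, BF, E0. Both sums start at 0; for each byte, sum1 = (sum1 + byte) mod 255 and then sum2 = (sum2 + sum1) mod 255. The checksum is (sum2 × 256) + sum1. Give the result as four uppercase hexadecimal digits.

Running sums (mod 255):
  after byte 0 (CF): sum1=207, sum2=207
  after byte 1 (6F): sum1=63, sum2=15
  after byte 2 (BF): sum1=254, sum2=14
  after byte 3 (E0): sum1=223, sum2=237
Checksum = sum2·256 + sum1 = 237·256 + 223 = 60895 = 0xEDDF.

EDDF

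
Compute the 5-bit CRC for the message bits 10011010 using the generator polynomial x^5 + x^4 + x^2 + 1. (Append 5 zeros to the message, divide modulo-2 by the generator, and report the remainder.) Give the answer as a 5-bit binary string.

Append 5 zeros: 1001101000000. Divide by 110101 (XOR where the leading bit is 1):
  pos 0: 100110 XOR 110101 = 010011
  pos 1: 100111 XOR 110101 = 010010
  pos 2: 100100 XOR 110101 = 010001
  pos 3: 100010 XOR 110101 = 010111
  pos 4: 101110 XOR 110101 = 011011
  pos 5: 110110 XOR 110101 = 000011
Remainder (last 5 bits) = 01100. This is the CRC / FCS.

01100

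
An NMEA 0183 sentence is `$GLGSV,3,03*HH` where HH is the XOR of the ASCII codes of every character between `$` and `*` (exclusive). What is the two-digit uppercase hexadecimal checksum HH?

XOR the ASCII codes of the payload characters:
  'G' = 0x47 → acc = 0x47
  'L' = 0x4C → acc = 0x0B
  'G' = 0x47 → acc = 0x4C
  'S' = 0x53 → acc = 0x1F
  'V' = 0x56 → acc = 0x49
  ',' = 0x2C → acc = 0x65
  '3' = 0x33 → acc = 0x56
  ',' = 0x2C → acc = 0x7A
  '0' = 0x30 → acc = 0x4A
  '3' = 0x33 → acc = 0x79
Checksum = 0x79.

79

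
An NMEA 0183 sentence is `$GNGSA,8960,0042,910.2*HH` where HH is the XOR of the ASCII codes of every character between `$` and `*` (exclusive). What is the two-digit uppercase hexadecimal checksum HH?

55

XOR the ASCII codes of the payload characters:
  'G' = 0x47 → acc = 0x47
  'N' = 0x4E → acc = 0x09
  'G' = 0x47 → acc = 0x4E
  'S' = 0x53 → acc = 0x1D
  'A' = 0x41 → acc = 0x5C
  ',' = 0x2C → acc = 0x70
  '8' = 0x38 → acc = 0x48
  '9' = 0x39 → acc = 0x71
  '6' = 0x36 → acc = 0x47
  '0' = 0x30 → acc = 0x77
  ',' = 0x2C → acc = 0x5B
  '0' = 0x30 → acc = 0x6B
  '0' = 0x30 → acc = 0x5B
  '4' = 0x34 → acc = 0x6F
  '2' = 0x32 → acc = 0x5D
  ',' = 0x2C → acc = 0x71
  '9' = 0x39 → acc = 0x48
  '1' = 0x31 → acc = 0x79
  '0' = 0x30 → acc = 0x49
  '.' = 0x2E → acc = 0x67
  '2' = 0x32 → acc = 0x55
Checksum = 0x55.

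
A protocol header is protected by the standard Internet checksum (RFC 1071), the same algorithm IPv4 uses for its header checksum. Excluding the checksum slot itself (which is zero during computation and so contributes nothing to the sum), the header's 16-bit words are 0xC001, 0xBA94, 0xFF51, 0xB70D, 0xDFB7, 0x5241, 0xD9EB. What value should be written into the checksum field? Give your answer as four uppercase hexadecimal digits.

C324

One's-complement addition (fold any carry out of bit 15 back into bit 0):
  0xC001 + 0xBA94 = 0x17A95 → wrap carry → 0x7A96
  0x7A96 + 0xFF51 = 0x179E7 → wrap carry → 0x79E8
  0x79E8 + 0xB70D = 0x130F5 → wrap carry → 0x30F6
  0x30F6 + 0xDFB7 = 0x110AD → wrap carry → 0x10AE
  0x10AE + 0x5241 = 0x062EF
  0x62EF + 0xD9EB = 0x13CDA → wrap carry → 0x3CDB
One's-complement sum = 0x3CDB.
Checksum = ~0x3CDB & 0xFFFF = 0xC324.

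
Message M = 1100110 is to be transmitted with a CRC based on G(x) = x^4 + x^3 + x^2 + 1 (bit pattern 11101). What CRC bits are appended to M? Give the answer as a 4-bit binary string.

Append 4 zeros: 11001100000. Divide by 11101 (XOR where the leading bit is 1):
  pos 0: 11001 XOR 11101 = 00100
  pos 2: 10010 XOR 11101 = 01111
  pos 3: 11110 XOR 11101 = 00011
  pos 6: 11000 XOR 11101 = 00101
Remainder (last 4 bits) = 0101. This is the CRC / FCS.

0101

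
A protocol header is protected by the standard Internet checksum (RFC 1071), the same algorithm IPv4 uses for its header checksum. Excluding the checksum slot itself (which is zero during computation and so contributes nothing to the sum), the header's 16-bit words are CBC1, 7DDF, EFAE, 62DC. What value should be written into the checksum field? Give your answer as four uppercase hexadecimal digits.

One's-complement addition (fold any carry out of bit 15 back into bit 0):
  0xCBC1 + 0x7DDF = 0x149A0 → wrap carry → 0x49A1
  0x49A1 + 0xEFAE = 0x1394F → wrap carry → 0x3950
  0x3950 + 0x62DC = 0x09C2C
One's-complement sum = 0x9C2C.
Checksum = ~0x9C2C & 0xFFFF = 0x63D3.

63D3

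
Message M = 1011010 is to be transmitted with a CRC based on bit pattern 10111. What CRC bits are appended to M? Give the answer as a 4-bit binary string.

0101

Append 4 zeros: 10110100000. Divide by 10111 (XOR where the leading bit is 1):
  pos 0: 10110 XOR 10111 = 00001
  pos 4: 11000 XOR 10111 = 01111
  pos 5: 11110 XOR 10111 = 01001
  pos 6: 10010 XOR 10111 = 00101
Remainder (last 4 bits) = 0101. This is the CRC / FCS.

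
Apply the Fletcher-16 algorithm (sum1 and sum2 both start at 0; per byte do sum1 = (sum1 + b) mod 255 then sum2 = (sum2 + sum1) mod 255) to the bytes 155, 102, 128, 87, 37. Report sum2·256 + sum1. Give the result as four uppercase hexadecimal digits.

Running sums (mod 255):
  after byte 0 (155): sum1=155, sum2=155
  after byte 1 (102): sum1=2, sum2=157
  after byte 2 (128): sum1=130, sum2=32
  after byte 3 (87): sum1=217, sum2=249
  after byte 4 (37): sum1=254, sum2=248
Checksum = sum2·256 + sum1 = 248·256 + 254 = 63742 = 0xF8FE.

F8FE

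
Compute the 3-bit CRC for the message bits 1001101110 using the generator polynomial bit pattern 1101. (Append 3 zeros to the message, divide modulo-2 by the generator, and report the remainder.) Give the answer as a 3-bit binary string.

111

Append 3 zeros: 1001101110000. Divide by 1101 (XOR where the leading bit is 1):
  pos 0: 1001 XOR 1101 = 0100
  pos 1: 1001 XOR 1101 = 0100
  pos 2: 1000 XOR 1101 = 0101
  pos 3: 1011 XOR 1101 = 0110
  pos 4: 1101 XOR 1101 = 0000
  pos 8: 1000 XOR 1101 = 0101
  pos 9: 1010 XOR 1101 = 0111
Remainder (last 3 bits) = 111. This is the CRC / FCS.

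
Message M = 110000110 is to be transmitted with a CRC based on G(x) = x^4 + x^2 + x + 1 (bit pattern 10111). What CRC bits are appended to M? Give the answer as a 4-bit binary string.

Append 4 zeros: 1100001100000. Divide by 10111 (XOR where the leading bit is 1):
  pos 0: 11000 XOR 10111 = 01111
  pos 1: 11110 XOR 10111 = 01001
  pos 2: 10011 XOR 10111 = 00100
  pos 4: 10010 XOR 10111 = 00101
  pos 6: 10100 XOR 10111 = 00011
Remainder (last 4 bits) = 1100. This is the CRC / FCS.

1100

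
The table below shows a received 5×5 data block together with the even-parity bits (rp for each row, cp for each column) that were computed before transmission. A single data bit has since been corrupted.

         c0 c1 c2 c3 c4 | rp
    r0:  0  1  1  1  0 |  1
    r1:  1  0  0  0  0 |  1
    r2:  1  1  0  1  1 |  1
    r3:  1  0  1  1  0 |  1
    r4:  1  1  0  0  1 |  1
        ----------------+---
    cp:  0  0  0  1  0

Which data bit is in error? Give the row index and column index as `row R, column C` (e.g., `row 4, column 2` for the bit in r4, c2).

Recompute each row's even parity and compare to rp:
  r0: data parity 1, sent rp 1 → ok
  r1: data parity 1, sent rp 1 → ok
  r2: data parity 0, sent rp 1 → mismatch
  r3: data parity 1, sent rp 1 → ok
  r4: data parity 1, sent rp 1 → ok
Recompute each column's even parity and compare to cp:
  c0: data parity 0, sent cp 0 → ok
  c1: data parity 1, sent cp 0 → mismatch
  c2: data parity 0, sent cp 0 → ok
  c3: data parity 1, sent cp 1 → ok
  c4: data parity 0, sent cp 0 → ok
Exactly one row (r2) and one column (c1) fail → the flipped bit is at their intersection.

row 2, column 1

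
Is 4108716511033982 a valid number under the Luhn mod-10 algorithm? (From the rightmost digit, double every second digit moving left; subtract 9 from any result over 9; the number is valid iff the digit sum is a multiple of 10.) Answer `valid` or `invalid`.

From the right, keep odd positions and double even positions (subtract 9 from any doubled value over 9):
  doubled (positions 2,4,...): 7 6 0 2 3 5 0 8 → sum 31
  kept (positions 1,3,...): 2 9 3 1 5 1 8 1 → sum 30
Total = 61.
61 mod 10 = 1, so the number is invalid.

invalid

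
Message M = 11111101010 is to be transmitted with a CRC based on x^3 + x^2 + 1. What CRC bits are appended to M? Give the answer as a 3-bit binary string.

000

Append 3 zeros: 11111101010000. Divide by 1101 (XOR where the leading bit is 1):
  pos 0: 1111 XOR 1101 = 0010
  pos 2: 1011 XOR 1101 = 0110
  pos 3: 1100 XOR 1101 = 0001
  pos 6: 1101 XOR 1101 = 0000
Remainder (last 3 bits) = 000. This is the CRC / FCS.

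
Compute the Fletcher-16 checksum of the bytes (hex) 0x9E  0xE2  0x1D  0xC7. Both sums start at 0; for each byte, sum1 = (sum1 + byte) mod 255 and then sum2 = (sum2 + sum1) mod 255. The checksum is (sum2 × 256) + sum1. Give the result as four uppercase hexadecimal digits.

2566

Running sums (mod 255):
  after byte 0 (0x9E): sum1=158, sum2=158
  after byte 1 (0xE2): sum1=129, sum2=32
  after byte 2 (0x1D): sum1=158, sum2=190
  after byte 3 (0xC7): sum1=102, sum2=37
Checksum = sum2·256 + sum1 = 37·256 + 102 = 9574 = 0x2566.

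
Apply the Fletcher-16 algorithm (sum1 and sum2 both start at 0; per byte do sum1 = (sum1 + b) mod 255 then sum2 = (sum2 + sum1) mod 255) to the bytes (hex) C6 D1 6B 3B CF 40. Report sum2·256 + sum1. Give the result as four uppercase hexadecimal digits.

014F

Running sums (mod 255):
  after byte 0 (C6): sum1=198, sum2=198
  after byte 1 (D1): sum1=152, sum2=95
  after byte 2 (6B): sum1=4, sum2=99
  after byte 3 (3B): sum1=63, sum2=162
  after byte 4 (CF): sum1=15, sum2=177
  after byte 5 (40): sum1=79, sum2=1
Checksum = sum2·256 + sum1 = 1·256 + 79 = 335 = 0x014F.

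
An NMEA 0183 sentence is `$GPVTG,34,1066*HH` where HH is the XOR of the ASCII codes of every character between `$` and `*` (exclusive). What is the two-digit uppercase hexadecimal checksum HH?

54

XOR the ASCII codes of the payload characters:
  'G' = 0x47 → acc = 0x47
  'P' = 0x50 → acc = 0x17
  'V' = 0x56 → acc = 0x41
  'T' = 0x54 → acc = 0x15
  'G' = 0x47 → acc = 0x52
  ',' = 0x2C → acc = 0x7E
  '3' = 0x33 → acc = 0x4D
  '4' = 0x34 → acc = 0x79
  ',' = 0x2C → acc = 0x55
  '1' = 0x31 → acc = 0x64
  '0' = 0x30 → acc = 0x54
  '6' = 0x36 → acc = 0x62
  '6' = 0x36 → acc = 0x54
Checksum = 0x54.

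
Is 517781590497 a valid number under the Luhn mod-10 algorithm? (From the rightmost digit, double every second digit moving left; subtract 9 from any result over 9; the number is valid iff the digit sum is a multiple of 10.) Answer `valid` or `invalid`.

invalid

From the right, keep odd positions and double even positions (subtract 9 from any doubled value over 9):
  doubled (positions 2,4,...): 9 0 1 7 5 1 → sum 23
  kept (positions 1,3,...): 7 4 9 1 7 1 → sum 29
Total = 52.
52 mod 10 = 2, so the number is invalid.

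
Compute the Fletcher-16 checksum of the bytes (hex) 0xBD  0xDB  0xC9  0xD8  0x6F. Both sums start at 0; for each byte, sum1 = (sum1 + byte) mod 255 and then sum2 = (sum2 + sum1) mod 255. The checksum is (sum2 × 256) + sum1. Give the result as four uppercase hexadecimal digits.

Running sums (mod 255):
  after byte 0 (0xBD): sum1=189, sum2=189
  after byte 1 (0xDB): sum1=153, sum2=87
  after byte 2 (0xC9): sum1=99, sum2=186
  after byte 3 (0xD8): sum1=60, sum2=246
  after byte 4 (0x6F): sum1=171, sum2=162
Checksum = sum2·256 + sum1 = 162·256 + 171 = 41643 = 0xA2AB.

A2AB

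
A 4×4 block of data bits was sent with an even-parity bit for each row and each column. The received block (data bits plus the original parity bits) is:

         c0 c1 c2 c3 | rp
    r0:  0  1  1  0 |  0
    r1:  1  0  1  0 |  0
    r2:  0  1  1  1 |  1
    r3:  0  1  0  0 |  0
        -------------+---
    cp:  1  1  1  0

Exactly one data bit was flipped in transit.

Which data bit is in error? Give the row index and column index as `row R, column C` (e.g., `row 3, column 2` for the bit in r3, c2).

Recompute each row's even parity and compare to rp:
  r0: data parity 0, sent rp 0 → ok
  r1: data parity 0, sent rp 0 → ok
  r2: data parity 1, sent rp 1 → ok
  r3: data parity 1, sent rp 0 → mismatch
Recompute each column's even parity and compare to cp:
  c0: data parity 1, sent cp 1 → ok
  c1: data parity 1, sent cp 1 → ok
  c2: data parity 1, sent cp 1 → ok
  c3: data parity 1, sent cp 0 → mismatch
Exactly one row (r3) and one column (c3) fail → the flipped bit is at their intersection.

row 3, column 3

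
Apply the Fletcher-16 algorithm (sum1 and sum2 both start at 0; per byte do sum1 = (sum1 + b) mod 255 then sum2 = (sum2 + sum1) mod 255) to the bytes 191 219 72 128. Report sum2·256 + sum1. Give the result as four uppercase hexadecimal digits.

A364

Running sums (mod 255):
  after byte 0 (191): sum1=191, sum2=191
  after byte 1 (219): sum1=155, sum2=91
  after byte 2 (72): sum1=227, sum2=63
  after byte 3 (128): sum1=100, sum2=163
Checksum = sum2·256 + sum1 = 163·256 + 100 = 41828 = 0xA364.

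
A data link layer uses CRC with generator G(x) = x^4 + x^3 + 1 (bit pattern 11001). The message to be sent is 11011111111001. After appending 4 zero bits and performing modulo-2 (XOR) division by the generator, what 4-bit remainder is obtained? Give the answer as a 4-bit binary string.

1101

Append 4 zeros: 110111111110010000. Divide by 11001 (XOR where the leading bit is 1):
  pos 0: 11011 XOR 11001 = 00010
  pos 3: 10111 XOR 11001 = 01110
  pos 4: 11101 XOR 11001 = 00100
  pos 6: 10011 XOR 11001 = 01010
  pos 7: 10100 XOR 11001 = 01101
  pos 8: 11010 XOR 11001 = 00011
  pos 11: 11100 XOR 11001 = 00101
  pos 13: 10100 XOR 11001 = 01101
Remainder (last 4 bits) = 1101. This is the CRC / FCS.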